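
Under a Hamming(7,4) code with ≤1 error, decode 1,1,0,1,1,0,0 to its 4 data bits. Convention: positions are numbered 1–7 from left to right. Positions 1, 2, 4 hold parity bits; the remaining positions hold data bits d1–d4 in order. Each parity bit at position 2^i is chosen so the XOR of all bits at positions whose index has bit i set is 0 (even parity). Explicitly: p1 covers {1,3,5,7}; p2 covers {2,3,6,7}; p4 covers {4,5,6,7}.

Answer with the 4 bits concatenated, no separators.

s1 (pos 1,3,5,7): 1⊕0⊕1⊕0 = 0
s2 (pos 2,3,6,7): 1⊕0⊕0⊕0 = 1
s4 (pos 4,5,6,7): 1⊕1⊕0⊕0 = 0
Syndrome s4…s1 = 010 → error at position 2.
Flip position 2: 1101100 → 1001100
Read data bits from positions 3,5,6,7: 0100

0100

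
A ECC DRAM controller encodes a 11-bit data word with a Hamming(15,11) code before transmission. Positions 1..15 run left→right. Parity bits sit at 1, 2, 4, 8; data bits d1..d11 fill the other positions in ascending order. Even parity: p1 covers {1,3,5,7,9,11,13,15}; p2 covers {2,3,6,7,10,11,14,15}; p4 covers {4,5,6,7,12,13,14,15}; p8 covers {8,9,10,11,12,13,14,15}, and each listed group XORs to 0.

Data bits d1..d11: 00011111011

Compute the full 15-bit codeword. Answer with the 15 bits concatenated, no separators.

010000101111011

Place data at non-parity positions: p1 p2 0 p4 0 0 1 p8 1 1 1 1 0 1 1
p1 (pos 1,3,5,7,9,11,13,15): XOR of data positions = 0⊕0⊕1⊕1⊕1⊕0⊕1 = 0
p2 (pos 2,3,6,7,10,11,14,15): XOR of data positions = 0⊕0⊕1⊕1⊕1⊕1⊕1 = 1
p4 (pos 4,5,6,7,12,13,14,15): XOR of data positions = 0⊕0⊕1⊕1⊕0⊕1⊕1 = 0
p8 (pos 8,9,10,11,12,13,14,15): XOR of data positions = 1⊕1⊕1⊕1⊕0⊕1⊕1 = 0
Codeword: 010000101111011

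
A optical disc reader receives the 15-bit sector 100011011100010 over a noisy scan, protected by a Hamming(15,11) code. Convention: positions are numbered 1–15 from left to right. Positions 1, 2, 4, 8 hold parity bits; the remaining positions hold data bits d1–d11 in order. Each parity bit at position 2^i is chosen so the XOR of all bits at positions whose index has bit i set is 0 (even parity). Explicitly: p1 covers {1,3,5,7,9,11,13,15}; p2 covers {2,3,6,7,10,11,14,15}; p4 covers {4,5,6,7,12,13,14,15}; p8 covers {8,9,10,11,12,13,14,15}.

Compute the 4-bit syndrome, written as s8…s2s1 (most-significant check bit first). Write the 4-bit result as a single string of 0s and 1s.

0111

s1 (pos 1,3,5,7,9,11,13,15): 1⊕0⊕1⊕0⊕1⊕0⊕0⊕0 = 1
s2 (pos 2,3,6,7,10,11,14,15): 0⊕0⊕1⊕0⊕1⊕0⊕1⊕0 = 1
s4 (pos 4,5,6,7,12,13,14,15): 0⊕1⊕1⊕0⊕0⊕0⊕1⊕0 = 1
s8 (pos 8,9,10,11,12,13,14,15): 1⊕1⊕1⊕0⊕0⊕0⊕1⊕0 = 0
Syndrome s8…s1 = 0111 → error at position 7.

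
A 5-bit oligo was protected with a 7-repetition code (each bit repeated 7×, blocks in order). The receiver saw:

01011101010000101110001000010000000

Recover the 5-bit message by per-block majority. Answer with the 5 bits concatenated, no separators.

10100

Block 1 (0101110): 4 ones → 1
Block 2 (1010000): 2 ones → 0
Block 3 (1011100): 4 ones → 1
Block 4 (0100001): 2 ones → 0
Block 5 (0000000): 0 ones → 0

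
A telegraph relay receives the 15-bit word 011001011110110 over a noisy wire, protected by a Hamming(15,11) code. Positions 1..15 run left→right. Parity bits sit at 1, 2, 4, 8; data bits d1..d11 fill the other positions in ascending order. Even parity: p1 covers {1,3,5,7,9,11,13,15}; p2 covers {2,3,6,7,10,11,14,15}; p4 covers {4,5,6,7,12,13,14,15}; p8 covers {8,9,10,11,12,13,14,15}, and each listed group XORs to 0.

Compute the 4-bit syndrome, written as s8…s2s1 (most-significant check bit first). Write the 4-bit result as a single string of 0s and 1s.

0100

s1 (pos 1,3,5,7,9,11,13,15): 0⊕1⊕0⊕0⊕1⊕1⊕1⊕0 = 0
s2 (pos 2,3,6,7,10,11,14,15): 1⊕1⊕1⊕0⊕1⊕1⊕1⊕0 = 0
s4 (pos 4,5,6,7,12,13,14,15): 0⊕0⊕1⊕0⊕0⊕1⊕1⊕0 = 1
s8 (pos 8,9,10,11,12,13,14,15): 1⊕1⊕1⊕1⊕0⊕1⊕1⊕0 = 0
Syndrome s8…s1 = 0100 → error at position 4.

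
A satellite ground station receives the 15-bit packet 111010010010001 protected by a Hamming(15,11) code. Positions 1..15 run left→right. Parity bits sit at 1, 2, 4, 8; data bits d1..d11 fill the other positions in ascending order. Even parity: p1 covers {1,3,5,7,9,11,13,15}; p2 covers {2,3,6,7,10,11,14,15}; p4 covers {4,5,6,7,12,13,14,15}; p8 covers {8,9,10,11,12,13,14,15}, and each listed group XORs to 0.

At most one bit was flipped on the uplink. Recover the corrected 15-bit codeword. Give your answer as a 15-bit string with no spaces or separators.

s1 (pos 1,3,5,7,9,11,13,15): 1⊕1⊕1⊕0⊕0⊕1⊕0⊕1 = 1
s2 (pos 2,3,6,7,10,11,14,15): 1⊕1⊕0⊕0⊕0⊕1⊕0⊕1 = 0
s4 (pos 4,5,6,7,12,13,14,15): 0⊕1⊕0⊕0⊕0⊕0⊕0⊕1 = 0
s8 (pos 8,9,10,11,12,13,14,15): 1⊕0⊕0⊕1⊕0⊕0⊕0⊕1 = 1
Syndrome s8…s1 = 1001 → error at position 9.
Flip position 9: 111010010010001 → 111010011010001

111010011010001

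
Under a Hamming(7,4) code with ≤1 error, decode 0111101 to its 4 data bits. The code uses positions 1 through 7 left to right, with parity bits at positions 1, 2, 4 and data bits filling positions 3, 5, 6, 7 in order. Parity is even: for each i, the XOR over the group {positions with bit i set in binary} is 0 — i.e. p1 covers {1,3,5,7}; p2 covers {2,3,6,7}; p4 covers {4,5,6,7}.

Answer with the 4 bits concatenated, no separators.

1100

s1 (pos 1,3,5,7): 0⊕1⊕1⊕1 = 1
s2 (pos 2,3,6,7): 1⊕1⊕0⊕1 = 1
s4 (pos 4,5,6,7): 1⊕1⊕0⊕1 = 1
Syndrome s4…s1 = 111 → error at position 7.
Flip position 7: 0111101 → 0111100
Read data bits from positions 3,5,6,7: 1100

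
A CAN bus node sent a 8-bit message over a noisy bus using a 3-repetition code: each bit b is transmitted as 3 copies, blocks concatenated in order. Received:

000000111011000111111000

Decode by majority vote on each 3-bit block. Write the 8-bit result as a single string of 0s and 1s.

Block 1 (000): 0 ones → 0
Block 2 (000): 0 ones → 0
Block 3 (111): 3 ones → 1
Block 4 (011): 2 ones → 1
Block 5 (000): 0 ones → 0
Block 6 (111): 3 ones → 1
Block 7 (111): 3 ones → 1
Block 8 (000): 0 ones → 0

00110110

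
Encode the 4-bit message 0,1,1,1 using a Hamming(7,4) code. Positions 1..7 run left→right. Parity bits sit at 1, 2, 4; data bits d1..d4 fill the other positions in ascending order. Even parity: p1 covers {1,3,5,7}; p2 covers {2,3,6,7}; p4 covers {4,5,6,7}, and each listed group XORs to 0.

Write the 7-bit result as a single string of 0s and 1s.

Place data at non-parity positions: p1 p2 0 p4 1 1 1
p1 (pos 1,3,5,7): XOR of data positions = 0⊕1⊕1 = 0
p2 (pos 2,3,6,7): XOR of data positions = 0⊕1⊕1 = 0
p4 (pos 4,5,6,7): XOR of data positions = 1⊕1⊕1 = 1
Codeword: 0001111

0001111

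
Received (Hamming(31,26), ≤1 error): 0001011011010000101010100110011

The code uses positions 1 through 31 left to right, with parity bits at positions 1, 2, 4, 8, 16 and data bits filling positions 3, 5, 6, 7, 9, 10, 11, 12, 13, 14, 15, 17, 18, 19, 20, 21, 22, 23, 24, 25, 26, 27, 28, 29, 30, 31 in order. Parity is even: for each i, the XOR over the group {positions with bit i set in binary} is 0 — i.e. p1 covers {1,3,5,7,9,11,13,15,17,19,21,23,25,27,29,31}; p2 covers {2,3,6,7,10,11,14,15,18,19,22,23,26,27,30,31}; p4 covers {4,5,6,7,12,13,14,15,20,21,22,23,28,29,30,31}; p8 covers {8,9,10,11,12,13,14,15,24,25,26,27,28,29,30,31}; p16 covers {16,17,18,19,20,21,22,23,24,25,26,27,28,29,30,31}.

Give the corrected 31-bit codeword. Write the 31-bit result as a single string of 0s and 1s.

s1 (pos 1,3,5,7,9,11,13,15,17,19,21,23,25,27,29,31): 0⊕0⊕0⊕1⊕1⊕0⊕0⊕0⊕1⊕1⊕1⊕1⊕0⊕1⊕0⊕1 = 0
s2 (pos 2,3,6,7,10,11,14,15,18,19,22,23,26,27,30,31): 0⊕0⊕1⊕1⊕1⊕0⊕0⊕0⊕0⊕1⊕0⊕1⊕1⊕1⊕1⊕1 = 1
s4 (pos 4,5,6,7,12,13,14,15,20,21,22,23,28,29,30,31): 1⊕0⊕1⊕1⊕1⊕0⊕0⊕0⊕0⊕1⊕0⊕1⊕0⊕0⊕1⊕1 = 0
s8 (pos 8,9,10,11,12,13,14,15,24,25,26,27,28,29,30,31): 0⊕1⊕1⊕0⊕1⊕0⊕0⊕0⊕0⊕0⊕1⊕1⊕0⊕0⊕1⊕1 = 1
s16 (pos 16,17,18,19,20,21,22,23,24,25,26,27,28,29,30,31): 0⊕1⊕0⊕1⊕0⊕1⊕0⊕1⊕0⊕0⊕1⊕1⊕0⊕0⊕1⊕1 = 0
Syndrome s16…s1 = 01010 → error at position 10.
Flip position 10: 0001011011010000101010100110011 → 0001011010010000101010100110011

0001011010010000101010100110011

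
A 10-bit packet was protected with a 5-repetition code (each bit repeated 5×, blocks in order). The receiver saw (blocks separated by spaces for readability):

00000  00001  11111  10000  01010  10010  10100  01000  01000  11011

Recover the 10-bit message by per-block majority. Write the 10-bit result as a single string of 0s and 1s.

0010000001

Block 1 (00000): 0 ones → 0
Block 2 (00001): 1 one → 0
Block 3 (11111): 5 ones → 1
Block 4 (10000): 1 one → 0
Block 5 (01010): 2 ones → 0
Block 6 (10010): 2 ones → 0
Block 7 (10100): 2 ones → 0
Block 8 (01000): 1 one → 0
Block 9 (01000): 1 one → 0
Block 10 (11011): 4 ones → 1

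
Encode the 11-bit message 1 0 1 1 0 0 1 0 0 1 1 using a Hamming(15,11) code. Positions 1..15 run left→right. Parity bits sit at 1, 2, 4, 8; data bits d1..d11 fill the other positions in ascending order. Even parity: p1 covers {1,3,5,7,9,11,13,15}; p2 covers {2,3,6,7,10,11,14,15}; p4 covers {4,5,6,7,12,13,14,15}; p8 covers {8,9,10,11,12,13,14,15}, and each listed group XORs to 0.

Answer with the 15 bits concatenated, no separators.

001001110010011

Place data at non-parity positions: p1 p2 1 p4 0 1 1 p8 0 0 1 0 0 1 1
p1 (pos 1,3,5,7,9,11,13,15): XOR of data positions = 1⊕0⊕1⊕0⊕1⊕0⊕1 = 0
p2 (pos 2,3,6,7,10,11,14,15): XOR of data positions = 1⊕1⊕1⊕0⊕1⊕1⊕1 = 0
p4 (pos 4,5,6,7,12,13,14,15): XOR of data positions = 0⊕1⊕1⊕0⊕0⊕1⊕1 = 0
p8 (pos 8,9,10,11,12,13,14,15): XOR of data positions = 0⊕0⊕1⊕0⊕0⊕1⊕1 = 1
Codeword: 001001110010011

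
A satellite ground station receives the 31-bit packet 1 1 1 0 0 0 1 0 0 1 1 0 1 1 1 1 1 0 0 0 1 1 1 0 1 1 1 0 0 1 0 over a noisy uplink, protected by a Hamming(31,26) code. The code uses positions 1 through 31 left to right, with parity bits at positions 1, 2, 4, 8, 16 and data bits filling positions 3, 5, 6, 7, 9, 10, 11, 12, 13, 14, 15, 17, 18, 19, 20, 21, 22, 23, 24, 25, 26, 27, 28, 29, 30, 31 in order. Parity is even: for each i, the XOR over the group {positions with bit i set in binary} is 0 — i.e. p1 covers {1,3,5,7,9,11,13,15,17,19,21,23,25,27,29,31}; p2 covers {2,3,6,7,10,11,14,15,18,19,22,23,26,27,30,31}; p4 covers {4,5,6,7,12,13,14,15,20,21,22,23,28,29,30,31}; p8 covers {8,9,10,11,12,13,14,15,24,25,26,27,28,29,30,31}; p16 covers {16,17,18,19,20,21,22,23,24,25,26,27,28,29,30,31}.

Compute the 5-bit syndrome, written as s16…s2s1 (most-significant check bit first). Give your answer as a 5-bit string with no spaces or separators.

s1 (pos 1,3,5,7,9,11,13,15,17,19,21,23,25,27,29,31): 1⊕1⊕0⊕1⊕0⊕1⊕1⊕1⊕1⊕0⊕1⊕1⊕1⊕1⊕0⊕0 = 1
s2 (pos 2,3,6,7,10,11,14,15,18,19,22,23,26,27,30,31): 1⊕1⊕0⊕1⊕1⊕1⊕1⊕1⊕0⊕0⊕1⊕1⊕1⊕1⊕1⊕0 = 0
s4 (pos 4,5,6,7,12,13,14,15,20,21,22,23,28,29,30,31): 0⊕0⊕0⊕1⊕0⊕1⊕1⊕1⊕0⊕1⊕1⊕1⊕0⊕0⊕1⊕0 = 0
s8 (pos 8,9,10,11,12,13,14,15,24,25,26,27,28,29,30,31): 0⊕0⊕1⊕1⊕0⊕1⊕1⊕1⊕0⊕1⊕1⊕1⊕0⊕0⊕1⊕0 = 1
s16 (pos 16,17,18,19,20,21,22,23,24,25,26,27,28,29,30,31): 1⊕1⊕0⊕0⊕0⊕1⊕1⊕1⊕0⊕1⊕1⊕1⊕0⊕0⊕1⊕0 = 1
Syndrome s16…s1 = 11001 → error at position 25.

11001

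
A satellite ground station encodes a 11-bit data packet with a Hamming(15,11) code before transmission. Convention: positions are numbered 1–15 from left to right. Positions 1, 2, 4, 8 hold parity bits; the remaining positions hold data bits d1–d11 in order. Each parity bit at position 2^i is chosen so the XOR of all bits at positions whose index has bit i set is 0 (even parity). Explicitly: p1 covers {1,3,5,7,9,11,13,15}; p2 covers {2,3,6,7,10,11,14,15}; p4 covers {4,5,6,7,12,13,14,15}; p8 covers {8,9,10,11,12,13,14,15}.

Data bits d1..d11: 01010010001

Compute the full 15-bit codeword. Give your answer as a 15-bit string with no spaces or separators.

Place data at non-parity positions: p1 p2 0 p4 1 0 1 p8 0 0 1 0 0 0 1
p1 (pos 1,3,5,7,9,11,13,15): XOR of data positions = 0⊕1⊕1⊕0⊕1⊕0⊕1 = 0
p2 (pos 2,3,6,7,10,11,14,15): XOR of data positions = 0⊕0⊕1⊕0⊕1⊕0⊕1 = 1
p4 (pos 4,5,6,7,12,13,14,15): XOR of data positions = 1⊕0⊕1⊕0⊕0⊕0⊕1 = 1
p8 (pos 8,9,10,11,12,13,14,15): XOR of data positions = 0⊕0⊕1⊕0⊕0⊕0⊕1 = 0
Codeword: 010110100010001

010110100010001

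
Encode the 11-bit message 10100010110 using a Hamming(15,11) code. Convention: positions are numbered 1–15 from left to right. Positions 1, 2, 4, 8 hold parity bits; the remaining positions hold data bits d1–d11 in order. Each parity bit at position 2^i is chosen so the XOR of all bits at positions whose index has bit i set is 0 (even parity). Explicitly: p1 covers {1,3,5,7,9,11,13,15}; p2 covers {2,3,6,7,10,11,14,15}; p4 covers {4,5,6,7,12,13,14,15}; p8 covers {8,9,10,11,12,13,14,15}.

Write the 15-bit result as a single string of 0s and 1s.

Place data at non-parity positions: p1 p2 1 p4 0 1 0 p8 0 0 1 0 1 1 0
p1 (pos 1,3,5,7,9,11,13,15): XOR of data positions = 1⊕0⊕0⊕0⊕1⊕1⊕0 = 1
p2 (pos 2,3,6,7,10,11,14,15): XOR of data positions = 1⊕1⊕0⊕0⊕1⊕1⊕0 = 0
p4 (pos 4,5,6,7,12,13,14,15): XOR of data positions = 0⊕1⊕0⊕0⊕1⊕1⊕0 = 1
p8 (pos 8,9,10,11,12,13,14,15): XOR of data positions = 0⊕0⊕1⊕0⊕1⊕1⊕0 = 1
Codeword: 101101010010110

101101010010110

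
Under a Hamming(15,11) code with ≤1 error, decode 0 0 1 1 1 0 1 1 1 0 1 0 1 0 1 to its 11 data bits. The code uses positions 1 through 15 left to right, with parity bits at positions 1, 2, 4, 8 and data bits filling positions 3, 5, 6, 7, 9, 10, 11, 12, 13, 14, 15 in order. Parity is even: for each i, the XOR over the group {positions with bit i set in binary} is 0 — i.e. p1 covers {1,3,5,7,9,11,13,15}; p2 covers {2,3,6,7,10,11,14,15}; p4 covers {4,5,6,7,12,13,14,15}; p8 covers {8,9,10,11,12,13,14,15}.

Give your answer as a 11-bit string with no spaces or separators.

s1 (pos 1,3,5,7,9,11,13,15): 0⊕1⊕1⊕1⊕1⊕1⊕1⊕1 = 1
s2 (pos 2,3,6,7,10,11,14,15): 0⊕1⊕0⊕1⊕0⊕1⊕0⊕1 = 0
s4 (pos 4,5,6,7,12,13,14,15): 1⊕1⊕0⊕1⊕0⊕1⊕0⊕1 = 1
s8 (pos 8,9,10,11,12,13,14,15): 1⊕1⊕0⊕1⊕0⊕1⊕0⊕1 = 1
Syndrome s8…s1 = 1101 → error at position 13.
Flip position 13: 001110111010101 → 001110111010001
Read data bits from positions 3,5,6,7,9,10,11,12,13,14,15: 11011010001

11011010001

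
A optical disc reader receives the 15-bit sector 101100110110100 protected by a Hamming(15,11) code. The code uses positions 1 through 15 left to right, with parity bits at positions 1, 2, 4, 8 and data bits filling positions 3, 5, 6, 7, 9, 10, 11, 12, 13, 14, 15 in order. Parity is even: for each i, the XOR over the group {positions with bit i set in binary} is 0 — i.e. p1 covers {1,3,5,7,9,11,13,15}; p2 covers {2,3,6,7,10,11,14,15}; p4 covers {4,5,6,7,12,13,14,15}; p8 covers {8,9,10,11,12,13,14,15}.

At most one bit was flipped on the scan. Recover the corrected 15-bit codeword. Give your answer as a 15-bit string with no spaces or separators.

s1 (pos 1,3,5,7,9,11,13,15): 1⊕1⊕0⊕1⊕0⊕1⊕1⊕0 = 1
s2 (pos 2,3,6,7,10,11,14,15): 0⊕1⊕0⊕1⊕1⊕1⊕0⊕0 = 0
s4 (pos 4,5,6,7,12,13,14,15): 1⊕0⊕0⊕1⊕0⊕1⊕0⊕0 = 1
s8 (pos 8,9,10,11,12,13,14,15): 1⊕0⊕1⊕1⊕0⊕1⊕0⊕0 = 0
Syndrome s8…s1 = 0101 → error at position 5.
Flip position 5: 101100110110100 → 101110110110100

101110110110100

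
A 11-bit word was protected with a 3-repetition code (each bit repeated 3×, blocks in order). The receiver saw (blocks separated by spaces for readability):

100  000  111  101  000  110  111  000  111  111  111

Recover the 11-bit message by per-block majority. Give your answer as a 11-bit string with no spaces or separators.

00110110111

Block 1 (100): 1 one → 0
Block 2 (000): 0 ones → 0
Block 3 (111): 3 ones → 1
Block 4 (101): 2 ones → 1
Block 5 (000): 0 ones → 0
Block 6 (110): 2 ones → 1
Block 7 (111): 3 ones → 1
Block 8 (000): 0 ones → 0
Block 9 (111): 3 ones → 1
Block 10 (111): 3 ones → 1
Block 11 (111): 3 ones → 1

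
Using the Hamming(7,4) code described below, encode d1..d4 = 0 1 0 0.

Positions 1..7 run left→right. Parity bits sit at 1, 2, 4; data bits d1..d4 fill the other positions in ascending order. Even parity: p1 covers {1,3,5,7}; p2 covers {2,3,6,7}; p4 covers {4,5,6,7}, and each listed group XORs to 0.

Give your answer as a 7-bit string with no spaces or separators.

Place data at non-parity positions: p1 p2 0 p4 1 0 0
p1 (pos 1,3,5,7): XOR of data positions = 0⊕1⊕0 = 1
p2 (pos 2,3,6,7): XOR of data positions = 0⊕0⊕0 = 0
p4 (pos 4,5,6,7): XOR of data positions = 1⊕0⊕0 = 1
Codeword: 1001100

1001100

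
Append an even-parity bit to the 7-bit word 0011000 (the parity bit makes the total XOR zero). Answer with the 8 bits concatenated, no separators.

00110000

XOR of the 7 data bits: 0⊕0⊕1⊕1⊕0⊕0⊕0 = 0
Parity bit = 0 (so all 8 bits XOR to 0).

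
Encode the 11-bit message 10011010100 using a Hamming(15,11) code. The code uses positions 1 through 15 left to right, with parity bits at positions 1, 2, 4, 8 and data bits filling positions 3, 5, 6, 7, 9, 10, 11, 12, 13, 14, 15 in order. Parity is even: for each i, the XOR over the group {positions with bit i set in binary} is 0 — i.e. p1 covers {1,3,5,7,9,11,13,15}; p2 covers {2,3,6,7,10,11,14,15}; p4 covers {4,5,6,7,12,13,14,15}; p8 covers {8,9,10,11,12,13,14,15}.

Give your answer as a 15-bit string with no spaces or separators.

Place data at non-parity positions: p1 p2 1 p4 0 0 1 p8 1 0 1 0 1 0 0
p1 (pos 1,3,5,7,9,11,13,15): XOR of data positions = 1⊕0⊕1⊕1⊕1⊕1⊕0 = 1
p2 (pos 2,3,6,7,10,11,14,15): XOR of data positions = 1⊕0⊕1⊕0⊕1⊕0⊕0 = 1
p4 (pos 4,5,6,7,12,13,14,15): XOR of data positions = 0⊕0⊕1⊕0⊕1⊕0⊕0 = 0
p8 (pos 8,9,10,11,12,13,14,15): XOR of data positions = 1⊕0⊕1⊕0⊕1⊕0⊕0 = 1
Codeword: 111000111010100

111000111010100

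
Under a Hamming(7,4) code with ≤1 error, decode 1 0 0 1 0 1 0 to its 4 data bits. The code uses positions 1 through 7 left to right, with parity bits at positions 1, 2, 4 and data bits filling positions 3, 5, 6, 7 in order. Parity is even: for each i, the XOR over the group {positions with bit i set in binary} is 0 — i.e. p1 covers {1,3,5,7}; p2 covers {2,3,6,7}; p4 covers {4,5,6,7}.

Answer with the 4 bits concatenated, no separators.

1010

s1 (pos 1,3,5,7): 1⊕0⊕0⊕0 = 1
s2 (pos 2,3,6,7): 0⊕0⊕1⊕0 = 1
s4 (pos 4,5,6,7): 1⊕0⊕1⊕0 = 0
Syndrome s4…s1 = 011 → error at position 3.
Flip position 3: 1001010 → 1011010
Read data bits from positions 3,5,6,7: 1010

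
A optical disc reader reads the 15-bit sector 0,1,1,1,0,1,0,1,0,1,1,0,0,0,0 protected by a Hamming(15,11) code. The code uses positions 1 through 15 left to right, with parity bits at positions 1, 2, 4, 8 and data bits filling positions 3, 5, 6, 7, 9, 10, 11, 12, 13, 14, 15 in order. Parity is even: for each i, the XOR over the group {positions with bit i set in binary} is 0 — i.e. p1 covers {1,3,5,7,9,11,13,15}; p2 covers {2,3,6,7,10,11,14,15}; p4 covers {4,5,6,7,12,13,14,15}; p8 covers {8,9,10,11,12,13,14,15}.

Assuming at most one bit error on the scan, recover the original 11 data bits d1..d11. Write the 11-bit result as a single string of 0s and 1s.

10100010000

s1 (pos 1,3,5,7,9,11,13,15): 0⊕1⊕0⊕0⊕0⊕1⊕0⊕0 = 0
s2 (pos 2,3,6,7,10,11,14,15): 1⊕1⊕1⊕0⊕1⊕1⊕0⊕0 = 1
s4 (pos 4,5,6,7,12,13,14,15): 1⊕0⊕1⊕0⊕0⊕0⊕0⊕0 = 0
s8 (pos 8,9,10,11,12,13,14,15): 1⊕0⊕1⊕1⊕0⊕0⊕0⊕0 = 1
Syndrome s8…s1 = 1010 → error at position 10.
Flip position 10: 011101010110000 → 011101010010000
Read data bits from positions 3,5,6,7,9,10,11,12,13,14,15: 10100010000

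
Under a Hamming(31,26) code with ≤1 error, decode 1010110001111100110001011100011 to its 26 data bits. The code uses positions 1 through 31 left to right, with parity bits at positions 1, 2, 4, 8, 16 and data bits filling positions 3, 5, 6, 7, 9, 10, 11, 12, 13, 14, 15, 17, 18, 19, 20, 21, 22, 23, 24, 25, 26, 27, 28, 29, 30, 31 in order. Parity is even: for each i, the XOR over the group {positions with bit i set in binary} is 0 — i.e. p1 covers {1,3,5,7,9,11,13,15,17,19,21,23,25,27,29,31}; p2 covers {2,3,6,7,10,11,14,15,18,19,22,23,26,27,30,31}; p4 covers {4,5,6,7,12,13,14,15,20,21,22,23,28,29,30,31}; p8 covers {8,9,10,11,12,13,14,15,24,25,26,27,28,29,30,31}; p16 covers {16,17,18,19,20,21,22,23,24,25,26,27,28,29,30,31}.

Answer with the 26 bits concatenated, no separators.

11100111110110001011100011

s1 (pos 1,3,5,7,9,11,13,15,17,19,21,23,25,27,29,31): 1⊕1⊕1⊕0⊕0⊕1⊕1⊕0⊕1⊕0⊕0⊕0⊕1⊕0⊕0⊕1 = 0
s2 (pos 2,3,6,7,10,11,14,15,18,19,22,23,26,27,30,31): 0⊕1⊕1⊕0⊕1⊕1⊕1⊕0⊕1⊕0⊕1⊕0⊕1⊕0⊕1⊕1 = 0
s4 (pos 4,5,6,7,12,13,14,15,20,21,22,23,28,29,30,31): 0⊕1⊕1⊕0⊕1⊕1⊕1⊕0⊕0⊕0⊕1⊕0⊕0⊕0⊕1⊕1 = 0
s8 (pos 8,9,10,11,12,13,14,15,24,25,26,27,28,29,30,31): 0⊕0⊕1⊕1⊕1⊕1⊕1⊕0⊕1⊕1⊕1⊕0⊕0⊕0⊕1⊕1 = 0
s16 (pos 16,17,18,19,20,21,22,23,24,25,26,27,28,29,30,31): 0⊕1⊕1⊕0⊕0⊕0⊕1⊕0⊕1⊕1⊕1⊕0⊕0⊕0⊕1⊕1 = 0
Syndrome s16…s1 = 00000 → no error.
Read data bits from positions 3,5,6,7,9,10,11,12,13,14,15,17,18,19,20,21,22,23,24,25,26,27,28,29,30,31: 11100111110110001011100011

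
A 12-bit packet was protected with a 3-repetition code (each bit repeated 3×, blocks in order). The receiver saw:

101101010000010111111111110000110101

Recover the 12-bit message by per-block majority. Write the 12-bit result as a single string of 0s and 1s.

Block 1 (101): 2 ones → 1
Block 2 (101): 2 ones → 1
Block 3 (010): 1 one → 0
Block 4 (000): 0 ones → 0
Block 5 (010): 1 one → 0
Block 6 (111): 3 ones → 1
Block 7 (111): 3 ones → 1
Block 8 (111): 3 ones → 1
Block 9 (110): 2 ones → 1
Block 10 (000): 0 ones → 0
Block 11 (110): 2 ones → 1
Block 12 (101): 2 ones → 1

110001111011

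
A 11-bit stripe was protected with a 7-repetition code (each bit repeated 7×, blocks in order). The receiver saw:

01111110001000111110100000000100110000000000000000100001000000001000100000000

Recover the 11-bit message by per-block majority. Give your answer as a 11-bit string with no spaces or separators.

10100000000

Block 1 (0111111): 6 ones → 1
Block 2 (0001000): 1 one → 0
Block 3 (1111101): 6 ones → 1
Block 4 (0000000): 0 ones → 0
Block 5 (0100110): 3 ones → 0
Block 6 (0000000): 0 ones → 0
Block 7 (0000000): 0 ones → 0
Block 8 (0100001): 2 ones → 0
Block 9 (0000000): 0 ones → 0
Block 10 (0100010): 2 ones → 0
Block 11 (0000000): 0 ones → 0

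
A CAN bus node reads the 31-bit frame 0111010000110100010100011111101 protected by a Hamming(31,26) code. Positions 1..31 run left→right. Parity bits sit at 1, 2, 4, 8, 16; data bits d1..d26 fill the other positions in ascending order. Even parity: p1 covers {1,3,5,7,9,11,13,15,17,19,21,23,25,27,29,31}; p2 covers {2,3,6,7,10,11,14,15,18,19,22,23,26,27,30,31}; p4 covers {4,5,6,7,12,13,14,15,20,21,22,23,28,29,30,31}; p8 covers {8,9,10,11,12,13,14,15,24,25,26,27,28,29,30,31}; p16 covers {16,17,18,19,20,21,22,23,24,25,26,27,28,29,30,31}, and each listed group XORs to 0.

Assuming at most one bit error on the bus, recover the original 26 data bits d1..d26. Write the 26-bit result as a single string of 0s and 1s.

s1 (pos 1,3,5,7,9,11,13,15,17,19,21,23,25,27,29,31): 0⊕1⊕0⊕0⊕0⊕1⊕0⊕0⊕0⊕0⊕0⊕0⊕1⊕1⊕1⊕1 = 0
s2 (pos 2,3,6,7,10,11,14,15,18,19,22,23,26,27,30,31): 1⊕1⊕1⊕0⊕0⊕1⊕1⊕0⊕1⊕0⊕0⊕0⊕1⊕1⊕0⊕1 = 1
s4 (pos 4,5,6,7,12,13,14,15,20,21,22,23,28,29,30,31): 1⊕0⊕1⊕0⊕1⊕0⊕1⊕0⊕1⊕0⊕0⊕0⊕1⊕1⊕0⊕1 = 0
s8 (pos 8,9,10,11,12,13,14,15,24,25,26,27,28,29,30,31): 0⊕0⊕0⊕1⊕1⊕0⊕1⊕0⊕1⊕1⊕1⊕1⊕1⊕1⊕0⊕1 = 0
s16 (pos 16,17,18,19,20,21,22,23,24,25,26,27,28,29,30,31): 0⊕0⊕1⊕0⊕1⊕0⊕0⊕0⊕1⊕1⊕1⊕1⊕1⊕1⊕0⊕1 = 1
Syndrome s16…s1 = 10010 → error at position 18.
Flip position 18: 0111010000110100010100011111101 → 0111010000110100000100011111101
Read data bits from positions 3,5,6,7,9,10,11,12,13,14,15,17,18,19,20,21,22,23,24,25,26,27,28,29,30,31: 10100011010000100011111101

10100011010000100011111101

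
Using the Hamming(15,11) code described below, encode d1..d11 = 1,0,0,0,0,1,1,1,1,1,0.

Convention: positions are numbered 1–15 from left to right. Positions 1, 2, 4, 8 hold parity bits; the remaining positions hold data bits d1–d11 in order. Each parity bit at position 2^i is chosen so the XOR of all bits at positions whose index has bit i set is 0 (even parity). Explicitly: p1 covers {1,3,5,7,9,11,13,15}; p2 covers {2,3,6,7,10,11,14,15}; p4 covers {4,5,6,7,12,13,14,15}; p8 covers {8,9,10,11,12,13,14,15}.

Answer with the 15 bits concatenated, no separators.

Place data at non-parity positions: p1 p2 1 p4 0 0 0 p8 0 1 1 1 1 1 0
p1 (pos 1,3,5,7,9,11,13,15): XOR of data positions = 1⊕0⊕0⊕0⊕1⊕1⊕0 = 1
p2 (pos 2,3,6,7,10,11,14,15): XOR of data positions = 1⊕0⊕0⊕1⊕1⊕1⊕0 = 0
p4 (pos 4,5,6,7,12,13,14,15): XOR of data positions = 0⊕0⊕0⊕1⊕1⊕1⊕0 = 1
p8 (pos 8,9,10,11,12,13,14,15): XOR of data positions = 0⊕1⊕1⊕1⊕1⊕1⊕0 = 1
Codeword: 101100010111110

101100010111110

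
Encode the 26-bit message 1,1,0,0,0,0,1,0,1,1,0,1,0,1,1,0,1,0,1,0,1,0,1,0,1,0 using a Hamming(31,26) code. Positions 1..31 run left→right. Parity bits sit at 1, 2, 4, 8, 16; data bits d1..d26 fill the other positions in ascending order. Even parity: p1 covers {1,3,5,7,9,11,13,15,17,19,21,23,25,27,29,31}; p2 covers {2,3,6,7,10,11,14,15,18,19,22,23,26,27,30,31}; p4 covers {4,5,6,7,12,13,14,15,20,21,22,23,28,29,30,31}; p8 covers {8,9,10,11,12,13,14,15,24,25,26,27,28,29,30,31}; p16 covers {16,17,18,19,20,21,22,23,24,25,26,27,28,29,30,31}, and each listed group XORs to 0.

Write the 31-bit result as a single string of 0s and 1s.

0111100100101100101101010101010

Place data at non-parity positions: p1 p2 1 p4 1 0 0 p8 0 0 1 0 1 1 0 p16 1 0 1 1 0 1 0 1 0 1 0 1 0 1 0
p1 (pos 1,3,5,7,9,11,13,15,17,19,21,23,25,27,29,31): XOR of data positions = 1⊕1⊕0⊕0⊕1⊕1⊕0⊕1⊕1⊕0⊕0⊕0⊕0⊕0⊕0 = 0
p2 (pos 2,3,6,7,10,11,14,15,18,19,22,23,26,27,30,31): XOR of data positions = 1⊕0⊕0⊕0⊕1⊕1⊕0⊕0⊕1⊕1⊕0⊕1⊕0⊕1⊕0 = 1
p4 (pos 4,5,6,7,12,13,14,15,20,21,22,23,28,29,30,31): XOR of data positions = 1⊕0⊕0⊕0⊕1⊕1⊕0⊕1⊕0⊕1⊕0⊕1⊕0⊕1⊕0 = 1
p8 (pos 8,9,10,11,12,13,14,15,24,25,26,27,28,29,30,31): XOR of data positions = 0⊕0⊕1⊕0⊕1⊕1⊕0⊕1⊕0⊕1⊕0⊕1⊕0⊕1⊕0 = 1
p16 (pos 16,17,18,19,20,21,22,23,24,25,26,27,28,29,30,31): XOR of data positions = 1⊕0⊕1⊕1⊕0⊕1⊕0⊕1⊕0⊕1⊕0⊕1⊕0⊕1⊕0 = 0
Codeword: 0111100100101100101101010101010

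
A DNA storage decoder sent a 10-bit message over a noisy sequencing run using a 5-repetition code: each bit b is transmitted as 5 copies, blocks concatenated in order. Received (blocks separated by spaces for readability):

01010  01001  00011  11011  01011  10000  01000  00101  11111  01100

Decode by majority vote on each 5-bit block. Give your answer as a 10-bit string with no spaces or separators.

0001100010

Block 1 (01010): 2 ones → 0
Block 2 (01001): 2 ones → 0
Block 3 (00011): 2 ones → 0
Block 4 (11011): 4 ones → 1
Block 5 (01011): 3 ones → 1
Block 6 (10000): 1 one → 0
Block 7 (01000): 1 one → 0
Block 8 (00101): 2 ones → 0
Block 9 (11111): 5 ones → 1
Block 10 (01100): 2 ones → 0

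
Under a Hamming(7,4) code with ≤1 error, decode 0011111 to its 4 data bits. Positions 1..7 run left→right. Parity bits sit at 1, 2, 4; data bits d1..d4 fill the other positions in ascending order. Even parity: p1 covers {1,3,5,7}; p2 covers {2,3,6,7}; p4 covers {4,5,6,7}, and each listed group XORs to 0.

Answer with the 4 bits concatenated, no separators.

s1 (pos 1,3,5,7): 0⊕1⊕1⊕1 = 1
s2 (pos 2,3,6,7): 0⊕1⊕1⊕1 = 1
s4 (pos 4,5,6,7): 1⊕1⊕1⊕1 = 0
Syndrome s4…s1 = 011 → error at position 3.
Flip position 3: 0011111 → 0001111
Read data bits from positions 3,5,6,7: 0111

0111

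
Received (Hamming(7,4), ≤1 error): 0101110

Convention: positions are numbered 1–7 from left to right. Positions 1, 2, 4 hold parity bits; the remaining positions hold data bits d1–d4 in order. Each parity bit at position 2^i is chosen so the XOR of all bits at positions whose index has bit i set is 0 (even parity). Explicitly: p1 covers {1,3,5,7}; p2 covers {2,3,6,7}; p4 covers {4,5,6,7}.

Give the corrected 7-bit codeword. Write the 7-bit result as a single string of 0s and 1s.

s1 (pos 1,3,5,7): 0⊕0⊕1⊕0 = 1
s2 (pos 2,3,6,7): 1⊕0⊕1⊕0 = 0
s4 (pos 4,5,6,7): 1⊕1⊕1⊕0 = 1
Syndrome s4…s1 = 101 → error at position 5.
Flip position 5: 0101110 → 0101010

0101010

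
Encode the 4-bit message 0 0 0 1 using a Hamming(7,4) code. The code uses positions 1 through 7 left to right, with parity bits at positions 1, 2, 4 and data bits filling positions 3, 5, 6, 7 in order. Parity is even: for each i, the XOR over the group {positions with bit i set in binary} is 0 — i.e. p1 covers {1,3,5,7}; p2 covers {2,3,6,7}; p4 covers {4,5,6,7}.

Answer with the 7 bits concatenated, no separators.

Place data at non-parity positions: p1 p2 0 p4 0 0 1
p1 (pos 1,3,5,7): XOR of data positions = 0⊕0⊕1 = 1
p2 (pos 2,3,6,7): XOR of data positions = 0⊕0⊕1 = 1
p4 (pos 4,5,6,7): XOR of data positions = 0⊕0⊕1 = 1
Codeword: 1101001

1101001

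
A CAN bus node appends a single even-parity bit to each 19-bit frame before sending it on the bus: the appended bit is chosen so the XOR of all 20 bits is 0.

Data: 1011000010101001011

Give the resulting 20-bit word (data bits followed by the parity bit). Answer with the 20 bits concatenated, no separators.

10110000101010010111

XOR of the 19 data bits: 1⊕0⊕1⊕1⊕0⊕0⊕0⊕0⊕1⊕0⊕1⊕0⊕1⊕0⊕0⊕1⊕0⊕1⊕1 = 1
Parity bit = 1 (so all 20 bits XOR to 0).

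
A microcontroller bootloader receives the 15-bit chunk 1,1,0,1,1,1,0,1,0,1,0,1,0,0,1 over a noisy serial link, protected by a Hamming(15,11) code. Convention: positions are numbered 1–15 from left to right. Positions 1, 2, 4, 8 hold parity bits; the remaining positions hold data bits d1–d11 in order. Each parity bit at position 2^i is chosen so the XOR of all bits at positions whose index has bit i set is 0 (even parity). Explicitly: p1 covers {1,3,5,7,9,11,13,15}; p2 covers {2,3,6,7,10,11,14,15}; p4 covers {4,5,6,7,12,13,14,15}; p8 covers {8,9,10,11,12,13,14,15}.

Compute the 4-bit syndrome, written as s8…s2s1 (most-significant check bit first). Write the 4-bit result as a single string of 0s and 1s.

0101

s1 (pos 1,3,5,7,9,11,13,15): 1⊕0⊕1⊕0⊕0⊕0⊕0⊕1 = 1
s2 (pos 2,3,6,7,10,11,14,15): 1⊕0⊕1⊕0⊕1⊕0⊕0⊕1 = 0
s4 (pos 4,5,6,7,12,13,14,15): 1⊕1⊕1⊕0⊕1⊕0⊕0⊕1 = 1
s8 (pos 8,9,10,11,12,13,14,15): 1⊕0⊕1⊕0⊕1⊕0⊕0⊕1 = 0
Syndrome s8…s1 = 0101 → error at position 5.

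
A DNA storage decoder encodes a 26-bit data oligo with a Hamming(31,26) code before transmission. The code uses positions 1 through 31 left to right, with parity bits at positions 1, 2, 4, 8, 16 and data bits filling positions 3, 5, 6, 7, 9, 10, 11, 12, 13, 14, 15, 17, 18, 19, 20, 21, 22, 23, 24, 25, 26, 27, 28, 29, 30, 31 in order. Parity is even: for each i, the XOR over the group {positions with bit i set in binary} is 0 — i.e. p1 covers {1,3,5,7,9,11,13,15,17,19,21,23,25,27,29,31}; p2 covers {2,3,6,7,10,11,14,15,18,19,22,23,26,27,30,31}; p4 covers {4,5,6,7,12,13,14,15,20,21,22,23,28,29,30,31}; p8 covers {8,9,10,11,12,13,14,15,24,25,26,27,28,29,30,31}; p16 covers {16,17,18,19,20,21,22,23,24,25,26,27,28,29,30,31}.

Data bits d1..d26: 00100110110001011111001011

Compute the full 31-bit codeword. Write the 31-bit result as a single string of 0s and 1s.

Place data at non-parity positions: p1 p2 0 p4 0 1 0 p8 0 1 1 0 1 1 0 p16 0 0 1 0 1 1 1 1 1 0 0 1 0 1 1
p1 (pos 1,3,5,7,9,11,13,15,17,19,21,23,25,27,29,31): XOR of data positions = 0⊕0⊕0⊕0⊕1⊕1⊕0⊕0⊕1⊕1⊕1⊕1⊕0⊕0⊕1 = 1
p2 (pos 2,3,6,7,10,11,14,15,18,19,22,23,26,27,30,31): XOR of data positions = 0⊕1⊕0⊕1⊕1⊕1⊕0⊕0⊕1⊕1⊕1⊕0⊕0⊕1⊕1 = 1
p4 (pos 4,5,6,7,12,13,14,15,20,21,22,23,28,29,30,31): XOR of data positions = 0⊕1⊕0⊕0⊕1⊕1⊕0⊕0⊕1⊕1⊕1⊕1⊕0⊕1⊕1 = 1
p8 (pos 8,9,10,11,12,13,14,15,24,25,26,27,28,29,30,31): XOR of data positions = 0⊕1⊕1⊕0⊕1⊕1⊕0⊕1⊕1⊕0⊕0⊕1⊕0⊕1⊕1 = 1
p16 (pos 16,17,18,19,20,21,22,23,24,25,26,27,28,29,30,31): XOR of data positions = 0⊕0⊕1⊕0⊕1⊕1⊕1⊕1⊕1⊕0⊕0⊕1⊕0⊕1⊕1 = 1
Codeword: 1101010101101101001011111001011

1101010101101101001011111001011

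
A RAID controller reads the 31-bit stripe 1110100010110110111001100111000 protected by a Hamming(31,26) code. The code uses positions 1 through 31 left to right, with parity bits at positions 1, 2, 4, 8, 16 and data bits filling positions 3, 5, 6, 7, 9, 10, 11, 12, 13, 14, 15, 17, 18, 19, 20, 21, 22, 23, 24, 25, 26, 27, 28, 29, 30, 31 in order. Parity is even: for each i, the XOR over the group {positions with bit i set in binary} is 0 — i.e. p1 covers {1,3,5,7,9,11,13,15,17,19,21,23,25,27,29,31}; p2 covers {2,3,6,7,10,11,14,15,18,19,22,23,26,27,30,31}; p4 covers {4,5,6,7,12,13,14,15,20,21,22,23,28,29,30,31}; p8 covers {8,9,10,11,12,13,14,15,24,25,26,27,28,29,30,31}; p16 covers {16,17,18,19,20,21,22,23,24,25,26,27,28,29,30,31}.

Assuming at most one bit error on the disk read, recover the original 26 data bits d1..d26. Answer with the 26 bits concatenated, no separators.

11101011011111001100111000

s1 (pos 1,3,5,7,9,11,13,15,17,19,21,23,25,27,29,31): 1⊕1⊕1⊕0⊕1⊕1⊕0⊕1⊕1⊕1⊕0⊕1⊕0⊕1⊕0⊕0 = 0
s2 (pos 2,3,6,7,10,11,14,15,18,19,22,23,26,27,30,31): 1⊕1⊕0⊕0⊕0⊕1⊕1⊕1⊕1⊕1⊕1⊕1⊕1⊕1⊕0⊕0 = 1
s4 (pos 4,5,6,7,12,13,14,15,20,21,22,23,28,29,30,31): 0⊕1⊕0⊕0⊕1⊕0⊕1⊕1⊕0⊕0⊕1⊕1⊕1⊕0⊕0⊕0 = 1
s8 (pos 8,9,10,11,12,13,14,15,24,25,26,27,28,29,30,31): 0⊕1⊕0⊕1⊕1⊕0⊕1⊕1⊕0⊕0⊕1⊕1⊕1⊕0⊕0⊕0 = 0
s16 (pos 16,17,18,19,20,21,22,23,24,25,26,27,28,29,30,31): 0⊕1⊕1⊕1⊕0⊕0⊕1⊕1⊕0⊕0⊕1⊕1⊕1⊕0⊕0⊕0 = 0
Syndrome s16…s1 = 00110 → error at position 6.
Flip position 6: 1110100010110110111001100111000 → 1110110010110110111001100111000
Read data bits from positions 3,5,6,7,9,10,11,12,13,14,15,17,18,19,20,21,22,23,24,25,26,27,28,29,30,31: 11101011011111001100111000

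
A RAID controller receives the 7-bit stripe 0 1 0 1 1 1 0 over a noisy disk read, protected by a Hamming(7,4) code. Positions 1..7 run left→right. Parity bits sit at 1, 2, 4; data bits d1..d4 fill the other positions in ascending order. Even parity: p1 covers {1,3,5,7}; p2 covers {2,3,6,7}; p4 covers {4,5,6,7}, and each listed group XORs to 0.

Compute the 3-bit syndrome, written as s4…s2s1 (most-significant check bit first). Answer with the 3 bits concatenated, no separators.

s1 (pos 1,3,5,7): 0⊕0⊕1⊕0 = 1
s2 (pos 2,3,6,7): 1⊕0⊕1⊕0 = 0
s4 (pos 4,5,6,7): 1⊕1⊕1⊕0 = 1
Syndrome s4…s1 = 101 → error at position 5.

101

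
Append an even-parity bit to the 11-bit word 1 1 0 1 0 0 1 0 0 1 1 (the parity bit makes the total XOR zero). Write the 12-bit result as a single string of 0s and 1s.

XOR of the 11 data bits: 1⊕1⊕0⊕1⊕0⊕0⊕1⊕0⊕0⊕1⊕1 = 0
Parity bit = 0 (so all 12 bits XOR to 0).

110100100110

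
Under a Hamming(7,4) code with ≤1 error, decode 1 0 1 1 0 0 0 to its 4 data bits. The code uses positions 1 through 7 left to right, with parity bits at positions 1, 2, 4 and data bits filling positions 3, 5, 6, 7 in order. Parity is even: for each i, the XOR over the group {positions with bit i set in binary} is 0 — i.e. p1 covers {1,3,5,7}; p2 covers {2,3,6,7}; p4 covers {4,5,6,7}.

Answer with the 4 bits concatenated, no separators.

s1 (pos 1,3,5,7): 1⊕1⊕0⊕0 = 0
s2 (pos 2,3,6,7): 0⊕1⊕0⊕0 = 1
s4 (pos 4,5,6,7): 1⊕0⊕0⊕0 = 1
Syndrome s4…s1 = 110 → error at position 6.
Flip position 6: 1011000 → 1011010
Read data bits from positions 3,5,6,7: 1010

1010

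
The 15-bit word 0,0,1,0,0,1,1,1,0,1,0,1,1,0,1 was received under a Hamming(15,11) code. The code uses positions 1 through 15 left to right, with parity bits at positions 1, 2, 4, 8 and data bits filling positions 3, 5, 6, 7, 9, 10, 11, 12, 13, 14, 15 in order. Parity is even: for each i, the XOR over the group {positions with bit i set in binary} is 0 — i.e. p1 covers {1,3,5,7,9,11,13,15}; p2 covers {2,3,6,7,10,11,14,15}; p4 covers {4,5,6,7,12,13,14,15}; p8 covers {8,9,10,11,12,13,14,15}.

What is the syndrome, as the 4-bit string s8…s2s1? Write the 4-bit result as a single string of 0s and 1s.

1110

s1 (pos 1,3,5,7,9,11,13,15): 0⊕1⊕0⊕1⊕0⊕0⊕1⊕1 = 0
s2 (pos 2,3,6,7,10,11,14,15): 0⊕1⊕1⊕1⊕1⊕0⊕0⊕1 = 1
s4 (pos 4,5,6,7,12,13,14,15): 0⊕0⊕1⊕1⊕1⊕1⊕0⊕1 = 1
s8 (pos 8,9,10,11,12,13,14,15): 1⊕0⊕1⊕0⊕1⊕1⊕0⊕1 = 1
Syndrome s8…s1 = 1110 → error at position 14.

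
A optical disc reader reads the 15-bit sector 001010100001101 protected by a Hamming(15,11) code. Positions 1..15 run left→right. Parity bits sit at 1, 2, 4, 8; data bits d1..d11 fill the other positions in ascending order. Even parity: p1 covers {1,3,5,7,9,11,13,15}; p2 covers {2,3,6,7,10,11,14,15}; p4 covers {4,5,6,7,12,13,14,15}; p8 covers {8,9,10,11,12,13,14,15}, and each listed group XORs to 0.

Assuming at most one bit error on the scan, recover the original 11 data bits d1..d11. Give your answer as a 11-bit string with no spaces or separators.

s1 (pos 1,3,5,7,9,11,13,15): 0⊕1⊕1⊕1⊕0⊕0⊕1⊕1 = 1
s2 (pos 2,3,6,7,10,11,14,15): 0⊕1⊕0⊕1⊕0⊕0⊕0⊕1 = 1
s4 (pos 4,5,6,7,12,13,14,15): 0⊕1⊕0⊕1⊕1⊕1⊕0⊕1 = 1
s8 (pos 8,9,10,11,12,13,14,15): 0⊕0⊕0⊕0⊕1⊕1⊕0⊕1 = 1
Syndrome s8…s1 = 1111 → error at position 15.
Flip position 15: 001010100001101 → 001010100001100
Read data bits from positions 3,5,6,7,9,10,11,12,13,14,15: 11010001100

11010001100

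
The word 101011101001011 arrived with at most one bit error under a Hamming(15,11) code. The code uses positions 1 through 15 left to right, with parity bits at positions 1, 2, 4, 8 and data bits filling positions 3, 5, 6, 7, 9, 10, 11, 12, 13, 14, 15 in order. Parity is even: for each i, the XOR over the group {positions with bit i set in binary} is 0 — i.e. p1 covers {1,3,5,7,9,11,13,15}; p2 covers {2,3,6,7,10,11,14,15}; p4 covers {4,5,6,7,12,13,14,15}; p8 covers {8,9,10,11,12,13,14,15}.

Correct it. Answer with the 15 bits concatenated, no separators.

s1 (pos 1,3,5,7,9,11,13,15): 1⊕1⊕1⊕1⊕1⊕0⊕0⊕1 = 0
s2 (pos 2,3,6,7,10,11,14,15): 0⊕1⊕1⊕1⊕0⊕0⊕1⊕1 = 1
s4 (pos 4,5,6,7,12,13,14,15): 0⊕1⊕1⊕1⊕1⊕0⊕1⊕1 = 0
s8 (pos 8,9,10,11,12,13,14,15): 0⊕1⊕0⊕0⊕1⊕0⊕1⊕1 = 0
Syndrome s8…s1 = 0010 → error at position 2.
Flip position 2: 101011101001011 → 111011101001011

111011101001011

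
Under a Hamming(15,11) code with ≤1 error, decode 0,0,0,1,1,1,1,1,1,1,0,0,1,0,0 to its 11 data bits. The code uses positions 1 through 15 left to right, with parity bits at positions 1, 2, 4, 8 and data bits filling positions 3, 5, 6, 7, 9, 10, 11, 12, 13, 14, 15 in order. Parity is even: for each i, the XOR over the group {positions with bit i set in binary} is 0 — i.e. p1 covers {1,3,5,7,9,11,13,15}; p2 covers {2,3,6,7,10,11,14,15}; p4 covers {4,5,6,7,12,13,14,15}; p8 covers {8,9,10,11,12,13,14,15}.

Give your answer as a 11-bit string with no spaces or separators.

01011100100

s1 (pos 1,3,5,7,9,11,13,15): 0⊕0⊕1⊕1⊕1⊕0⊕1⊕0 = 0
s2 (pos 2,3,6,7,10,11,14,15): 0⊕0⊕1⊕1⊕1⊕0⊕0⊕0 = 1
s4 (pos 4,5,6,7,12,13,14,15): 1⊕1⊕1⊕1⊕0⊕1⊕0⊕0 = 1
s8 (pos 8,9,10,11,12,13,14,15): 1⊕1⊕1⊕0⊕0⊕1⊕0⊕0 = 0
Syndrome s8…s1 = 0110 → error at position 6.
Flip position 6: 000111111100100 → 000110111100100
Read data bits from positions 3,5,6,7,9,10,11,12,13,14,15: 01011100100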